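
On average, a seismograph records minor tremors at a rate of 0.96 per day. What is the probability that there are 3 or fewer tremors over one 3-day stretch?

0.6741

Over the interval, μ = 0.96 × 3 = 2.88 (a 3-day stretch = 3 days).
P(N ≤ 3) = Σ_{j=0}^{3} e^(−μ) μ^j/j! ≈ 0.6741.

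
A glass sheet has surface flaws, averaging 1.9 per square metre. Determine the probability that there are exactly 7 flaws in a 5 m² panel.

0.1037

Over the interval, μ = 1.9 × 5 = 9.5 (a 5 m² panel = 5 square metres).
P(N = 7) = e^(−μ) μ^7/7! = e^(−9.5) · 9.5^7/5040 ≈ 0.1037.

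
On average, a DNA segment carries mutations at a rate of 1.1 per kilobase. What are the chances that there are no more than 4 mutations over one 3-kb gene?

0.7626

Over the interval, μ = 1.1 × 3 = 3.3 (a 3-kb gene = 3 kilobases).
P(N ≤ 4) = Σ_{j=0}^{4} e^(−μ) μ^j/j! ≈ 0.7626.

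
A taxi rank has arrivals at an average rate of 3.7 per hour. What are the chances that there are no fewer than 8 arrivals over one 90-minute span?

Over the interval, μ = 3.7 × 1.5 = 5.55 (a 90-minute span = 1.5 hours).
P(N ≥ 8) = 1 − P(N ≤ 7) = 1 − Σ_{j=0}^{7} e^(−μ) μ^j/j! ≈ 0.1967.

0.1967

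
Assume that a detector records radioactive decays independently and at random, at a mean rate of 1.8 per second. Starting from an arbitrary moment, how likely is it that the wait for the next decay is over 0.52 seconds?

The wait for the next event is exponential with rate λ = 1.8 per second.
P(T > 0.52) = e^(−λt) = e^(−1.8 × 0.52) = e^(−0.936) ≈ 0.3922.

0.3922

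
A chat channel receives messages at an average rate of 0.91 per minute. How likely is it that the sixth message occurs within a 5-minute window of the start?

Over the interval, μ = 0.91 × 5 = 4.55 (a 5-minute window = 5 minutes).
The sixth arrival falls in the interval iff at least 6 events occur there: P(S_6 ≤ t) = P(N ≥ 6) = 1 − P(N ≤ 5) ≈ 0.3056.

0.3056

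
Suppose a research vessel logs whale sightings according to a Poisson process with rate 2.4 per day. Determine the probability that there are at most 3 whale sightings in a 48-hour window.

Over the interval, μ = 2.4 × 2 = 4.8 (a 48-hour window = 2 days).
P(N ≤ 3) = Σ_{j=0}^{3} e^(−μ) μ^j/j! ≈ 0.2942.

0.2942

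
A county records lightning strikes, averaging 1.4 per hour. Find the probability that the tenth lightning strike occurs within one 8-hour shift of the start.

0.6808

Over the interval, μ = 1.4 × 8 = 11.2 (an 8-hour shift = 8 hours).
The tenth arrival falls in the interval iff at least 10 events occur there: P(S_10 ≤ t) = P(N ≥ 10) = 1 − P(N ≤ 9) ≈ 0.6808.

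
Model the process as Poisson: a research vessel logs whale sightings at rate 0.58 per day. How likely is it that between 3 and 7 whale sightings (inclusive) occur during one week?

0.7158

Over the interval, μ = 0.58 × 7 = 4.06 (a week = 7 days).
P(3 ≤ N ≤ 7) = Σ_{j=3}^{7} e^(−4.06) · 4.06^j/j! ≈ 0.7158.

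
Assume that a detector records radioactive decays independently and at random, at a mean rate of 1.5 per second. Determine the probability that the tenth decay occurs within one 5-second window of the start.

0.2236

Over the interval, μ = 1.5 × 5 = 7.5 (a 5-second window = 5 seconds).
The tenth arrival falls in the interval iff at least 10 events occur there: P(S_10 ≤ t) = P(N ≥ 10) = 1 − P(N ≤ 9) ≈ 0.2236.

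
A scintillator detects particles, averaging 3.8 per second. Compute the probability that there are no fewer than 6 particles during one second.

With mean μ = 3.8 per second,
P(N ≥ 6) = 1 − P(N ≤ 5) = 1 − Σ_{j=0}^{5} e^(−μ) μ^j/j! ≈ 0.1844.

0.1844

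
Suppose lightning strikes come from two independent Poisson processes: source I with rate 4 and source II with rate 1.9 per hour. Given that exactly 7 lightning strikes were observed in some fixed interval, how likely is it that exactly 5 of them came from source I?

0.3119

Given the total, each event is independently from source I with probability p = λ_I/(λ_I+λ_II) = 4/5.9 ≈ 0.6780.
So K ~ Binomial(7, 4/5.9): P(K = 5) = C(7,5) · (4/5.9)^5 · (1.9/5.9)^2 ≈ 0.3119.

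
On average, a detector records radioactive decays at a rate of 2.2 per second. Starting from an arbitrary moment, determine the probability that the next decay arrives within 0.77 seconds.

0.8162

Inter-arrival times are exponential with rate λ = 2.2 per second.
P(T ≤ 0.77) = 1 − e^(−λt) = 1 − e^(−2.2 × 0.77) = 1 − e^(−1.694) ≈ 0.8162.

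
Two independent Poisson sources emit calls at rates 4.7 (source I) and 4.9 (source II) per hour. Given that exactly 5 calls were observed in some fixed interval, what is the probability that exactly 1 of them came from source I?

0.1661

Given the total, each event is independently from source I with probability p = λ_I/(λ_I+λ_II) = 4.7/9.6 ≈ 0.4896.
So K ~ Binomial(5, 4.7/9.6): P(K = 1) = C(5,1) · (4.7/9.6)^1 · (4.9/9.6)^4 ≈ 0.1661.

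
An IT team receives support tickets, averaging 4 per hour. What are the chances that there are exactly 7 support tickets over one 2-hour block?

0.1396

Over the interval, μ = 4 × 2 = 8 (a 2-hour block = 2 hours).
P(N = 7) = e^(−μ) μ^7/7! = e^(−8) · 8^7/5040 ≈ 0.1396.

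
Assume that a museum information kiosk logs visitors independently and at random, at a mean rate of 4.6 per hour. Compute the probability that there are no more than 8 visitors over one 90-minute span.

Over the interval, μ = 4.6 × 1.5 = 6.9 (a 90-minute span = 1.5 hours).
P(N ≤ 8) = Σ_{j=0}^{8} e^(−μ) μ^j/j! ≈ 0.7420.

0.7420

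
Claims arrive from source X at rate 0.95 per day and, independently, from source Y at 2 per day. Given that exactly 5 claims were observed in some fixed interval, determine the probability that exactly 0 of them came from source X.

Given the total, each event is independently from source X with probability p = λ_X/(λ_X+λ_Y) = 0.95/2.95 ≈ 0.3220.
So K ~ Binomial(5, 0.95/2.95): P(K = 0) = C(5,0) · (0.95/2.95)^0 · (2/2.95)^5 ≈ 0.1432.

0.1432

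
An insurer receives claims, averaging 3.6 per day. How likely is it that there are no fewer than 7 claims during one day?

0.0733

With mean μ = 3.6 per day,
P(N ≥ 7) = 1 − P(N ≤ 6) = 1 − Σ_{j=0}^{6} e^(−μ) μ^j/j! ≈ 0.0733.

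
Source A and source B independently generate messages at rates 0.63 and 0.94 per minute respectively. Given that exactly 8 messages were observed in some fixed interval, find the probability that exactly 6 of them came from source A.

Given the total, each event is independently from source A with probability p = λ_A/(λ_A+λ_B) = 0.63/1.57 ≈ 0.4013.
So K ~ Binomial(8, 0.63/1.57): P(K = 6) = C(8,6) · (0.63/1.57)^6 · (0.94/1.57)^2 ≈ 0.0419.

0.0419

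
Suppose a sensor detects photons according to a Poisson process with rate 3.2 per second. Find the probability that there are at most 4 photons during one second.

With mean μ = 3.2 per second,
P(N ≤ 4) = Σ_{j=0}^{4} e^(−μ) μ^j/j! ≈ 0.7806.

0.7806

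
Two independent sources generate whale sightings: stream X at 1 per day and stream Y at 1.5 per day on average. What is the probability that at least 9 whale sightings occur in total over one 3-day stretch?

Independent Poisson processes superpose: combined rate λ = 1 + 1.5 = 2.5 per day.
Over the interval, μ = 2.5 × 3 = 7.5 (a 3-day stretch = 3 days).
P(N ≥ 9) = 1 − P(N ≤ 8) ≈ 0.3380.

0.3380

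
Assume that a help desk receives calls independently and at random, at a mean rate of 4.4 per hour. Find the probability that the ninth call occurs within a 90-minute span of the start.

0.2204

Over the interval, μ = 4.4 × 1.5 = 6.6 (a 90-minute span = 1.5 hours).
The ninth arrival falls in the interval iff at least 9 events occur there: P(S_9 ≤ t) = P(N ≥ 9) = 1 − P(N ≤ 8) ≈ 0.2204.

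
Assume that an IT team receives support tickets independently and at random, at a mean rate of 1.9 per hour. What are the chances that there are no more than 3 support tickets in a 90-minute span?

Over the interval, μ = 1.9 × 1.5 = 2.85 (a 90-minute span = 1.5 hours).
P(N ≤ 3) = Σ_{j=0}^{3} e^(−μ) μ^j/j! ≈ 0.6808.

0.6808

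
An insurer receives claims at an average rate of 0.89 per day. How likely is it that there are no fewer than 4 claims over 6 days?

Over the interval, μ = 0.89 × 6 = 5.34 (6 days).
P(N ≥ 4) = 1 − P(N ≤ 3) = 1 − Σ_{j=0}^{3} e^(−μ) μ^j/j! ≈ 0.7795.

0.7795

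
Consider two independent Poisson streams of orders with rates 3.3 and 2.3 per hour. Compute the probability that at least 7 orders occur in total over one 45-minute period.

0.1325

Independent Poisson processes superpose: combined rate λ = 3.3 + 2.3 = 5.6 per hour.
Over the interval, μ = 5.6 × 0.75 = 4.2 (a 45-minute period = 0.75 hours).
P(N ≥ 7) = 1 − P(N ≤ 6) ≈ 0.1325.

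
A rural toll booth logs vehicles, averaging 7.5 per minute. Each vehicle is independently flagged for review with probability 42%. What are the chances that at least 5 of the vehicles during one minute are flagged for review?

0.2105

Thinning: the vehicles that are flagged for review themselves form a Poisson process with rate 0.42 × 7.5 = 3.15 per minute.
So μ = 3.15.
P(N ≥ 5) = 1 − P(N ≤ 4) ≈ 0.2105.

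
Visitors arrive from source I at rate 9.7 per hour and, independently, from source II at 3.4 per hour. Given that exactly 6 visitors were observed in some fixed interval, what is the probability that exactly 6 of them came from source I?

0.1648

Given the total, each event is independently from source I with probability p = λ_I/(λ_I+λ_II) = 9.7/13.1 ≈ 0.7405.
So K ~ Binomial(6, 9.7/13.1): P(K = 6) = C(6,6) · (9.7/13.1)^6 · (3.4/13.1)^0 ≈ 0.1648.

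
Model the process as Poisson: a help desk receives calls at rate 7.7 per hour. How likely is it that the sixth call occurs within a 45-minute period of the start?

0.5175

Over the interval, μ = 7.7 × 0.75 = 5.775 (a 45-minute period = 0.75 hours).
The sixth arrival falls in the interval iff at least 6 events occur there: P(S_6 ≤ t) = P(N ≥ 6) = 1 − P(N ≤ 5) ≈ 0.5175.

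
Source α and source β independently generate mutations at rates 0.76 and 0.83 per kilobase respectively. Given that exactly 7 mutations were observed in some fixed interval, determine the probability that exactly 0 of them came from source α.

Given the total, each event is independently from source α with probability p = λ_α/(λ_α+λ_β) = 0.76/1.59 ≈ 0.4780.
So K ~ Binomial(7, 0.76/1.59): P(K = 0) = C(7,0) · (0.76/1.59)^0 · (0.83/1.59)^7 ≈ 0.0106.

0.0106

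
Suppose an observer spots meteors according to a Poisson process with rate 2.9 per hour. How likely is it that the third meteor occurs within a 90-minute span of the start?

0.8088

Over the interval, μ = 2.9 × 1.5 = 4.35 (a 90-minute span = 1.5 hours).
The third arrival falls in the interval iff at least 3 events occur there: P(S_3 ≤ t) = P(N ≥ 3) = 1 − P(N ≤ 2) ≈ 0.8088.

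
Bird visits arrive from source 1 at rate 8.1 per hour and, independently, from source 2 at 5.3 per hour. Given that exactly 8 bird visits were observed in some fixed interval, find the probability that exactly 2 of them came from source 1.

Given the total, each event is independently from source 1 with probability p = λ_1/(λ_1+λ_2) = 8.1/13.4 ≈ 0.6045.
So K ~ Binomial(8, 8.1/13.4): P(K = 2) = C(8,2) · (8.1/13.4)^2 · (5.3/13.4)^6 ≈ 0.0392.

0.0392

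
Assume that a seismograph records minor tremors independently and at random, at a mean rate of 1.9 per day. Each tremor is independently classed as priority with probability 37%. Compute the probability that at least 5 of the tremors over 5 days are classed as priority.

Thinning: the tremors that are classed as priority themselves form a Poisson process with rate 0.37 × 1.9 = 0.703 per day.
Over the interval, μ = 0.703 × 5 = 3.515 (5 days).
P(N ≥ 5) = 1 − P(N ≤ 4) ≈ 0.2774.

0.2774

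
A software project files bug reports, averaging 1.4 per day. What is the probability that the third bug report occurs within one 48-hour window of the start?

0.5305

Over the interval, μ = 1.4 × 2 = 2.8 (a 48-hour window = 2 days).
The third arrival falls in the interval iff at least 3 events occur there: P(S_3 ≤ t) = P(N ≥ 3) = 1 − P(N ≤ 2) ≈ 0.5305.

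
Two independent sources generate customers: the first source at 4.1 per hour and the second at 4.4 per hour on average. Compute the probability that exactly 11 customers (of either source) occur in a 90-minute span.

0.1052

Independent Poisson processes superpose: combined rate λ = 4.1 + 4.4 = 8.5 per hour.
Over the interval, μ = 8.5 × 1.5 = 12.75 (a 90-minute span = 1.5 hours).
P(N = 11) = e^(−12.75) · 12.75^11/11! ≈ 0.1052.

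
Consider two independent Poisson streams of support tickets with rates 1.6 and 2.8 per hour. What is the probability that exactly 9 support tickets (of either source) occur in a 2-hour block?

Independent Poisson processes superpose: combined rate λ = 1.6 + 2.8 = 4.4 per hour.
Over the interval, μ = 4.4 × 2 = 8.8 (a 2-hour block = 2 hours).
P(N = 9) = e^(−8.8) · 8.8^9/9! ≈ 0.1315.

0.1315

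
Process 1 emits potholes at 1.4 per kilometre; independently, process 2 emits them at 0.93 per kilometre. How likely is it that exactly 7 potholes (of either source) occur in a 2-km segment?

0.0896

Independent Poisson processes superpose: combined rate λ = 1.4 + 0.93 = 2.33 per kilometre.
Over the interval, μ = 2.33 × 2 = 4.66 (a 2-km segment = 2 kilometres).
P(N = 7) = e^(−4.66) · 4.66^7/7! ≈ 0.0896.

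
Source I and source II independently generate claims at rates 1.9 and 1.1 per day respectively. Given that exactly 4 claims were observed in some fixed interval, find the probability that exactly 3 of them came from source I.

0.3726

Given the total, each event is independently from source I with probability p = λ_I/(λ_I+λ_II) = 1.9/3 ≈ 0.6333.
So K ~ Binomial(4, 1.9/3): P(K = 3) = C(4,3) · (1.9/3)^3 · (1.1/3)^1 ≈ 0.3726.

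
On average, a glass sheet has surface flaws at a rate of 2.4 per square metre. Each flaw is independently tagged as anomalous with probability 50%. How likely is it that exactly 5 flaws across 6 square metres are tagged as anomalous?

Thinning: the flaws that are tagged as anomalous themselves form a Poisson process with rate 0.5 × 2.4 = 1.2 per square metre.
Over the interval, μ = 1.2 × 6 = 7.2 (6 square metres).
P(N = 5) = e^(−7.2) · 7.2^5/5! ≈ 0.1204.

0.1204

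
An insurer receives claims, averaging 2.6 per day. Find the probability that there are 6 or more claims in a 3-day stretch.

0.7897

Over the interval, μ = 2.6 × 3 = 7.8 (a 3-day stretch = 3 days).
P(N ≥ 6) = 1 − P(N ≤ 5) = 1 − Σ_{j=0}^{5} e^(−μ) μ^j/j! ≈ 0.7897.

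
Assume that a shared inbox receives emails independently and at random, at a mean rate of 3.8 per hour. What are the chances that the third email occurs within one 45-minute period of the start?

0.5424

Over the interval, μ = 3.8 × 0.75 = 2.85 (a 45-minute period = 0.75 hours).
The third arrival falls in the interval iff at least 3 events occur there: P(S_3 ≤ t) = P(N ≥ 3) = 1 − P(N ≤ 2) ≈ 0.5424.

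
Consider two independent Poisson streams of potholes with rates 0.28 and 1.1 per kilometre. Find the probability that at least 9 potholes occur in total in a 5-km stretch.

0.2580

Independent Poisson processes superpose: combined rate λ = 0.28 + 1.1 = 1.38 per kilometre.
Over the interval, μ = 1.38 × 5 = 6.9 (a 5-km stretch = 5 kilometres).
P(N ≥ 9) = 1 − P(N ≤ 8) ≈ 0.2580.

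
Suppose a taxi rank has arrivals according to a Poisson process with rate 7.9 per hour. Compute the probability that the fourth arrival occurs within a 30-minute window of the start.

0.5567

Over the interval, μ = 7.9 × 0.5 = 3.95 (a 30-minute window = 0.5 hours).
The fourth arrival falls in the interval iff at least 4 events occur there: P(S_4 ≤ t) = P(N ≥ 4) = 1 − P(N ≤ 3) ≈ 0.5567.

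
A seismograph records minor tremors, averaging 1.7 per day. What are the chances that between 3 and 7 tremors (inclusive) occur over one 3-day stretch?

0.7395

Over the interval, μ = 1.7 × 3 = 5.1 (a 3-day stretch = 3 days).
P(3 ≤ N ≤ 7) = Σ_{j=3}^{7} e^(−5.1) · 5.1^j/j! ≈ 0.7395.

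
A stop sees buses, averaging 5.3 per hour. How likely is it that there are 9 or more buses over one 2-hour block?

Over the interval, μ = 5.3 × 2 = 10.6 (a 2-hour block = 2 hours).
P(N ≥ 9) = 1 − P(N ≤ 8) = 1 − Σ_{j=0}^{8} e^(−μ) μ^j/j! ≈ 0.7306.

0.7306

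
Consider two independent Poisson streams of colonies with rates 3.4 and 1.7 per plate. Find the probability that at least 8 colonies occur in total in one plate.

Independent Poisson processes superpose: combined rate λ = 3.4 + 1.7 = 5.1 per plate.
So μ = 5.1.
P(N ≥ 8) = 1 − P(N ≤ 7) ≈ 0.1440.

0.1440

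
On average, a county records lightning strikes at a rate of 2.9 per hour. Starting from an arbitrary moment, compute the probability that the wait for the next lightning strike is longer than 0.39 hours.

0.3227

The wait for the next event is exponential with rate λ = 2.9 per hour.
P(T > 0.39) = e^(−λt) = e^(−2.9 × 0.39) = e^(−1.131) ≈ 0.3227.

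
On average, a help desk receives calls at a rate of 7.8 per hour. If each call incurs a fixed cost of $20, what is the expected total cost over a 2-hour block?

E[N] = 7.8 × 2 = 15.6 (a 2-hour block = 2 hours); E[cost] = 15.6 × $20 = $312.

$312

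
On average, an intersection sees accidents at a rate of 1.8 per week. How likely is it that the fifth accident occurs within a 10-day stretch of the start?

Over the interval, μ = 1.8 × 10/7 ≈ 2.57143 (a 10-day stretch = 10/7 weeks).
The fifth arrival falls in the interval iff at least 5 events occur there: P(S_5 ≤ t) = P(N ≥ 5) = 1 − P(N ≤ 4) ≈ 0.1186.

0.1186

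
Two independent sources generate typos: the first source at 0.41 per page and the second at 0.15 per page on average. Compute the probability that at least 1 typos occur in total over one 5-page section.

Independent Poisson processes superpose: combined rate λ = 0.41 + 0.15 = 0.56 per page.
Over the interval, μ = 0.56 × 5 = 2.8 (a 5-page section = 5 pages).
P(N ≥ 1) = 1 − P(N ≤ 0) ≈ 0.9392.

0.9392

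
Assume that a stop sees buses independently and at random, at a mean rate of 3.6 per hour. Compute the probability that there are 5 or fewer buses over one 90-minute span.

Over the interval, μ = 3.6 × 1.5 = 5.4 (a 90-minute span = 1.5 hours).
P(N ≤ 5) = Σ_{j=0}^{5} e^(−μ) μ^j/j! ≈ 0.5461.

0.5461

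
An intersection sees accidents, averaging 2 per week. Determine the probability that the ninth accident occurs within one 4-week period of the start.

0.4075

Over the interval, μ = 2 × 4 = 8 (a 4-week period = 4 weeks).
The ninth arrival falls in the interval iff at least 9 events occur there: P(S_9 ≤ t) = P(N ≥ 9) = 1 − P(N ≤ 8) ≈ 0.4075.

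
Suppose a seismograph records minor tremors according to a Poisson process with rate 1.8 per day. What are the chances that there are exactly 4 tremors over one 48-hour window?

Over the interval, μ = 1.8 × 2 = 3.6 (a 48-hour window = 2 days).
P(N = 4) = e^(−μ) μ^4/4! = e^(−3.6) · 3.6^4/24 ≈ 0.1912.

0.1912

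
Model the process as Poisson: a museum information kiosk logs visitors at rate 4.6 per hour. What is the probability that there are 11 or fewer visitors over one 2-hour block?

Over the interval, μ = 4.6 × 2 = 9.2 (a 2-hour block = 2 hours).
P(N ≤ 11) = Σ_{j=0}^{11} e^(−μ) μ^j/j! ≈ 0.7832.

0.7832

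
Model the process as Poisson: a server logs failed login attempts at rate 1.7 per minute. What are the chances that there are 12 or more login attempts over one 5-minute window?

Over the interval, μ = 1.7 × 5 = 8.5 (a 5-minute window = 5 minutes).
P(N ≥ 12) = 1 − P(N ≤ 11) = 1 − Σ_{j=0}^{11} e^(−μ) μ^j/j! ≈ 0.1513.

0.1513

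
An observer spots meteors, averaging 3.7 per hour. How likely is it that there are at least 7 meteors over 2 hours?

Over the interval, μ = 3.7 × 2 = 7.4 (2 hours).
P(N ≥ 7) = 1 − P(N ≤ 6) = 1 − Σ_{j=0}^{6} e^(−μ) μ^j/j! ≈ 0.6080.

0.6080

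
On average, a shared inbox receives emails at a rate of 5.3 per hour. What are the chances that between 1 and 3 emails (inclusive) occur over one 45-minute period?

0.4196

Over the interval, μ = 5.3 × 0.75 = 3.975 (a 45-minute period = 0.75 hours).
P(1 ≤ N ≤ 3) = Σ_{j=1}^{3} e^(−3.975) · 3.975^j/j! ≈ 0.4196.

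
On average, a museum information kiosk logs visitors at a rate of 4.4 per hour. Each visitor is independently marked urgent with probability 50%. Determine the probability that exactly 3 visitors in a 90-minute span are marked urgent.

Thinning: the visitors that are marked urgent themselves form a Poisson process with rate 0.5 × 4.4 = 2.2 per hour.
Over the interval, μ = 2.2 × 1.5 = 3.3 (a 90-minute span = 1.5 hours).
P(N = 3) = e^(−3.3) · 3.3^3/3! ≈ 0.2209.

0.2209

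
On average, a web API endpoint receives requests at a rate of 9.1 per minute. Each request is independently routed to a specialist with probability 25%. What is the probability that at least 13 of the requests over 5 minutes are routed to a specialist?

Thinning: the requests that are routed to a specialist themselves form a Poisson process with rate 0.25 × 9.1 = 2.275 per minute.
Over the interval, μ = 2.275 × 5 = 11.375 (5 minutes).
P(N ≥ 13) = 1 − P(N ≤ 12) ≈ 0.3530.

0.3530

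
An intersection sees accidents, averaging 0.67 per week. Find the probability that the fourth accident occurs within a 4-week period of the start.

Over the interval, μ = 0.67 × 4 = 2.68 (a 4-week period = 4 weeks).
The fourth arrival falls in the interval iff at least 4 events occur there: P(S_4 ≤ t) = P(N ≥ 4) = 1 − P(N ≤ 3) ≈ 0.2815.

0.2815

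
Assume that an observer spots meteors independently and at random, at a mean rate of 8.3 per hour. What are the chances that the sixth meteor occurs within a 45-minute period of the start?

Over the interval, μ = 8.3 × 0.75 = 6.225 (a 45-minute period = 0.75 hours).
The sixth arrival falls in the interval iff at least 6 events occur there: P(S_6 ≤ t) = P(N ≥ 6) = 1 − P(N ≤ 5) ≈ 0.5898.

0.5898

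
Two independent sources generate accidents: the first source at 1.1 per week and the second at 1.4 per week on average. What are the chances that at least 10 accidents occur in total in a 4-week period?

Independent Poisson processes superpose: combined rate λ = 1.1 + 1.4 = 2.5 per week.
Over the interval, μ = 2.5 × 4 = 10 (a 4-week period = 4 weeks).
P(N ≥ 10) = 1 − P(N ≤ 9) ≈ 0.5421.

0.5421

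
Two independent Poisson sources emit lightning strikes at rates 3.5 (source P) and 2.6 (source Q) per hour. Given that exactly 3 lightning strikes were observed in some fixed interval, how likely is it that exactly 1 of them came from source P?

0.3127

Given the total, each event is independently from source P with probability p = λ_P/(λ_P+λ_Q) = 3.5/6.1 ≈ 0.5738.
So K ~ Binomial(3, 3.5/6.1): P(K = 1) = C(3,1) · (3.5/6.1)^1 · (2.6/6.1)^2 ≈ 0.3127.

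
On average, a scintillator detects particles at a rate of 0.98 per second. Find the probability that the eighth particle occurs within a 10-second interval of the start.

Over the interval, μ = 0.98 × 10 = 9.8 (a 10-second interval = 10 seconds).
The eighth arrival falls in the interval iff at least 8 events occur there: P(S_8 ≤ t) = P(N ≥ 8) = 1 − P(N ≤ 7) ≈ 0.7612.

0.7612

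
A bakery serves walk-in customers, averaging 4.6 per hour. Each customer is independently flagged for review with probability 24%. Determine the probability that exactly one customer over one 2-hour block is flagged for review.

0.2427

Thinning: the customers that are flagged for review themselves form a Poisson process with rate 0.24 × 4.6 = 1.104 per hour.
Over the interval, μ = 1.104 × 2 = 2.208 (a 2-hour block = 2 hours).
P(N = 1) = e^(−2.208) · 2.208^1/1! ≈ 0.2427.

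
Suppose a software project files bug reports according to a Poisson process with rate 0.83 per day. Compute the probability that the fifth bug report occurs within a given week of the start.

0.6887

Over the interval, μ = 0.83 × 7 = 5.81 (a week = 7 days).
The fifth arrival falls in the interval iff at least 5 events occur there: P(S_5 ≤ t) = P(N ≥ 5) = 1 − P(N ≤ 4) ≈ 0.6887.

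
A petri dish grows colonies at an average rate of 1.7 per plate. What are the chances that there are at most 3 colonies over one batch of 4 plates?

0.0928

Over the interval, μ = 1.7 × 4 = 6.8 (a batch of 4 plates = 4 plates).
P(N ≤ 3) = Σ_{j=0}^{3} e^(−μ) μ^j/j! ≈ 0.0928.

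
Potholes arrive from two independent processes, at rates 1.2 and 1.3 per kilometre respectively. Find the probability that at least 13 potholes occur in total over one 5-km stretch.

0.4810

Independent Poisson processes superpose: combined rate λ = 1.2 + 1.3 = 2.5 per kilometre.
Over the interval, μ = 2.5 × 5 = 12.5 (a 5-km stretch = 5 kilometres).
P(N ≥ 13) = 1 − P(N ≤ 12) ≈ 0.4810.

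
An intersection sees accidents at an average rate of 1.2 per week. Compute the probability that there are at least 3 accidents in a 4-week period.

0.8575

Over the interval, μ = 1.2 × 4 = 4.8 (a 4-week period = 4 weeks).
P(N ≥ 3) = 1 − P(N ≤ 2) = 1 − Σ_{j=0}^{2} e^(−μ) μ^j/j! ≈ 0.8575.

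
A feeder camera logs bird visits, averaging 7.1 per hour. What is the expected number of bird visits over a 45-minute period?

E[N] = λt = 7.1 × 0.75 = 5.325 (a 45-minute period = 0.75 hours).

5.325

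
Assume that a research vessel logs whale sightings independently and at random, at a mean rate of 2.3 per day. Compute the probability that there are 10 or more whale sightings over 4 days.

Over the interval, μ = 2.3 × 4 = 9.2 (4 days).
P(N ≥ 10) = 1 − P(N ≤ 9) = 1 − Σ_{j=0}^{9} e^(−μ) μ^j/j! ≈ 0.4389.

0.4389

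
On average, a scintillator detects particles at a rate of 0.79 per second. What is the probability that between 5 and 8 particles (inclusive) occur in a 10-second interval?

Over the interval, μ = 0.79 × 10 = 7.9 (a 10-second interval = 10 seconds).
P(5 ≤ N ≤ 8) = Σ_{j=5}^{8} e^(−7.9) · 7.9^j/j! ≈ 0.5010.

0.5010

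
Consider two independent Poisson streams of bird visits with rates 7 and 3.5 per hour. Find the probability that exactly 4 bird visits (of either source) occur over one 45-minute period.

0.0609

Independent Poisson processes superpose: combined rate λ = 7 + 3.5 = 10.5 per hour.
Over the interval, μ = 10.5 × 0.75 = 7.875 (a 45-minute period = 0.75 hours).
P(N = 4) = e^(−7.875) · 7.875^4/4! ≈ 0.0609.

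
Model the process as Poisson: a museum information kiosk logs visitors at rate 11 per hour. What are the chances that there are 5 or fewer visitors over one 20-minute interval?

Over the interval, μ = 11 × 1/3 ≈ 3.66667 (a 20-minute interval = 1/3 hours).
P(N ≤ 5) = Σ_{j=0}^{5} e^(−μ) μ^j/j! ≈ 0.8348.

0.8348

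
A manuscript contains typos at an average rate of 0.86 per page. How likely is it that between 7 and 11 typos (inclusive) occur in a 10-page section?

Over the interval, μ = 0.86 × 10 = 8.6 (a 10-page section = 10 pages).
P(7 ≤ N ≤ 11) = Σ_{j=7}^{11} e^(−8.6) · 8.6^j/j! ≈ 0.5943.

0.5943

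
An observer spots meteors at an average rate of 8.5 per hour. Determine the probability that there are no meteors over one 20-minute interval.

0.0588

Over the interval, μ = 8.5 × 1/3 ≈ 2.83333 (a 20-minute interval = 1/3 hours).
P(N = 0) = e^(−μ) μ^0/0! = e^(−2.83333) · 2.83333^0/1 ≈ 0.0588.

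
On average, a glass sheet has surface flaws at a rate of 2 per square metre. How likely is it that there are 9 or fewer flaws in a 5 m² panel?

0.4579

Over the interval, μ = 2 × 5 = 10 (a 5 m² panel = 5 square metres).
P(N ≤ 9) = Σ_{j=0}^{9} e^(−μ) μ^j/j! ≈ 0.4579.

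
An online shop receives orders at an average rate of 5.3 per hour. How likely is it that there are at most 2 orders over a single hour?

With mean μ = 5.3 per hour,
P(N ≤ 2) = Σ_{j=0}^{2} e^(−μ) μ^j/j! ≈ 0.1016.

0.1016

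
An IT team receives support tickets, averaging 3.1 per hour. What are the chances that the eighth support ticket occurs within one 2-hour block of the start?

0.2840

Over the interval, μ = 3.1 × 2 = 6.2 (a 2-hour block = 2 hours).
The eighth arrival falls in the interval iff at least 8 events occur there: P(S_8 ≤ t) = P(N ≥ 8) = 1 − P(N ≤ 7) ≈ 0.2840.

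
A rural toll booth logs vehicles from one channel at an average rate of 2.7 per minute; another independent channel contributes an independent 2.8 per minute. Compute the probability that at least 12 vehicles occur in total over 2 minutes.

Independent Poisson processes superpose: combined rate λ = 2.7 + 2.8 = 5.5 per minute.
Over the interval, μ = 5.5 × 2 = 11 (2 minutes).
P(N ≥ 12) = 1 − P(N ≤ 11) ≈ 0.4207.

0.4207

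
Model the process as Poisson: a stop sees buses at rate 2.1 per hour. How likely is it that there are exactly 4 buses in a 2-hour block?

Over the interval, μ = 2.1 × 2 = 4.2 (a 2-hour block = 2 hours).
P(N = 4) = e^(−μ) μ^4/4! = e^(−4.2) · 4.2^4/24 ≈ 0.1944.

0.1944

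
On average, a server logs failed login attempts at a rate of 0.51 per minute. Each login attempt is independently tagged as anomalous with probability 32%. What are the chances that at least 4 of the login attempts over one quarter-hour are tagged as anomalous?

0.2314

Thinning: the login attempts that are tagged as anomalous themselves form a Poisson process with rate 0.32 × 0.51 = 0.1632 per minute.
Over the interval, μ = 0.1632 × 15 = 2.448 (a quarter-hour = 15 minutes).
P(N ≥ 4) = 1 − P(N ≤ 3) ≈ 0.2314.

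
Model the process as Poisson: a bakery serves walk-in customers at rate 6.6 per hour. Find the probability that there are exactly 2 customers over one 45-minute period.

0.0868

Over the interval, μ = 6.6 × 0.75 = 4.95 (a 45-minute period = 0.75 hours).
P(N = 2) = e^(−μ) μ^2/2! = e^(−4.95) · 4.95^2/2 ≈ 0.0868.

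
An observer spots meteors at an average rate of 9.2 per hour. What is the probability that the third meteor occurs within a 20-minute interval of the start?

Over the interval, μ = 9.2 × 1/3 ≈ 3.06667 (a 20-minute interval = 1/3 hours).
The third arrival falls in the interval iff at least 3 events occur there: P(S_3 ≤ t) = P(N ≥ 3) = 1 − P(N ≤ 2) ≈ 0.5916.

0.5916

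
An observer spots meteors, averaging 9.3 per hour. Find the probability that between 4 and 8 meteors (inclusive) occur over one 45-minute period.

0.6493

Over the interval, μ = 9.3 × 0.75 = 6.975 (a 45-minute period = 0.75 hours).
P(4 ≤ N ≤ 8) = Σ_{j=4}^{8} e^(−6.975) · 6.975^j/j! ≈ 0.6493.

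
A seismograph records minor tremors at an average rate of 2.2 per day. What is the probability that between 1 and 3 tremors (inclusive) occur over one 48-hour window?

Over the interval, μ = 2.2 × 2 = 4.4 (a 48-hour window = 2 days).
P(1 ≤ N ≤ 3) = Σ_{j=1}^{3} e^(−4.4) · 4.4^j/j! ≈ 0.3472.

0.3472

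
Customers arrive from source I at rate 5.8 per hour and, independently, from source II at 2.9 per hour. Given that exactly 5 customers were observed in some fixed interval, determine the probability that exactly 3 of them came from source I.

0.3292

Given the total, each event is independently from source I with probability p = λ_I/(λ_I+λ_II) = 5.8/8.7 ≈ 0.6667.
So K ~ Binomial(5, 5.8/8.7): P(K = 3) = C(5,3) · (5.8/8.7)^3 · (2.9/8.7)^2 ≈ 0.3292.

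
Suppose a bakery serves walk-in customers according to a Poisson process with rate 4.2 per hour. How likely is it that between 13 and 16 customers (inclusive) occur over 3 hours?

0.3552

Over the interval, μ = 4.2 × 3 = 12.6 (3 hours).
P(13 ≤ N ≤ 16) = Σ_{j=13}^{16} e^(−12.6) · 12.6^j/j! ≈ 0.3552.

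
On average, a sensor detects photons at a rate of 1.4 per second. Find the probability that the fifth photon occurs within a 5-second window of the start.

Over the interval, μ = 1.4 × 5 = 7 (a 5-second window = 5 seconds).
The fifth arrival falls in the interval iff at least 5 events occur there: P(S_5 ≤ t) = P(N ≥ 5) = 1 − P(N ≤ 4) ≈ 0.8270.

0.8270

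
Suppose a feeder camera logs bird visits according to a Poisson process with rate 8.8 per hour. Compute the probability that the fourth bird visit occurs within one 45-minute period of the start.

Over the interval, μ = 8.8 × 0.75 = 6.6 (a 45-minute period = 0.75 hours).
The fourth arrival falls in the interval iff at least 4 events occur there: P(S_4 ≤ t) = P(N ≥ 4) = 1 − P(N ≤ 3) ≈ 0.8948.

0.8948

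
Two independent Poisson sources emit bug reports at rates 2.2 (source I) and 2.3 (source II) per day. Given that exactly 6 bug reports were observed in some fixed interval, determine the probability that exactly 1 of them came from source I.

Given the total, each event is independently from source I with probability p = λ_I/(λ_I+λ_II) = 2.2/4.5 ≈ 0.4889.
So K ~ Binomial(6, 2.2/4.5): P(K = 1) = C(6,1) · (2.2/4.5)^1 · (2.3/4.5)^5 ≈ 0.1023.

0.1023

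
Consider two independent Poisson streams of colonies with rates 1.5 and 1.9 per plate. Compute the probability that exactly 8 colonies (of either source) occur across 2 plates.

0.1263

Independent Poisson processes superpose: combined rate λ = 1.5 + 1.9 = 3.4 per plate.
Over the interval, μ = 3.4 × 2 = 6.8 (2 plates).
P(N = 8) = e^(−6.8) · 6.8^8/8! ≈ 0.1263.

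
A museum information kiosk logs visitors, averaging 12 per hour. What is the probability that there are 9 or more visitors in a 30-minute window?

Over the interval, μ = 12 × 0.5 = 6 (a 30-minute window = 0.5 hours).
P(N ≥ 9) = 1 − P(N ≤ 8) = 1 − Σ_{j=0}^{8} e^(−μ) μ^j/j! ≈ 0.1528.

0.1528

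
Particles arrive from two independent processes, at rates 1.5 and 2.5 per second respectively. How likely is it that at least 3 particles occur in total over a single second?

0.7619

Independent Poisson processes superpose: combined rate λ = 1.5 + 2.5 = 4 per second.
So μ = 4.
P(N ≥ 3) = 1 − P(N ≤ 2) ≈ 0.7619.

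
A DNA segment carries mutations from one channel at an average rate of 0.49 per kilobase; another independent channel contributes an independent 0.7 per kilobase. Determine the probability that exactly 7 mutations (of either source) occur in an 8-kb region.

Independent Poisson processes superpose: combined rate λ = 0.49 + 0.7 = 1.19 per kilobase.
Over the interval, μ = 1.19 × 8 = 9.52 (an 8-kb region = 8 kilobases).
P(N = 7) = e^(−9.52) · 9.52^7/7! ≈ 0.1032.

0.1032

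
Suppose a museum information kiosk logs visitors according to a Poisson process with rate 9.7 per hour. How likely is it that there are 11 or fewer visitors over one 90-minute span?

Over the interval, μ = 9.7 × 1.5 = 14.55 (a 90-minute span = 1.5 hours).
P(N ≤ 11) = Σ_{j=0}^{11} e^(−μ) μ^j/j! ≈ 0.2164.

0.2164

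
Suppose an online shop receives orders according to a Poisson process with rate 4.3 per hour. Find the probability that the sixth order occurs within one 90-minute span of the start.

Over the interval, μ = 4.3 × 1.5 = 6.45 (a 90-minute span = 1.5 hours).
The sixth arrival falls in the interval iff at least 6 events occur there: P(S_6 ≤ t) = P(N ≥ 6) = 1 − P(N ≤ 5) ≈ 0.6236.

0.6236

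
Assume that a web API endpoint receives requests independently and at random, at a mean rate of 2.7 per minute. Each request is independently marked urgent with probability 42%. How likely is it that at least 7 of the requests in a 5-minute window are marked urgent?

0.3409

Thinning: the requests that are marked urgent themselves form a Poisson process with rate 0.42 × 2.7 = 1.134 per minute.
Over the interval, μ = 1.134 × 5 = 5.67 (a 5-minute window = 5 minutes).
P(N ≥ 7) = 1 − P(N ≤ 6) ≈ 0.3409.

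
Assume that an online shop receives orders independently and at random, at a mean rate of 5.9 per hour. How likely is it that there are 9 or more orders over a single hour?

With mean μ = 5.9 per hour,
P(N ≥ 9) = 1 − P(N ≤ 8) = 1 − Σ_{j=0}^{8} e^(−μ) μ^j/j! ≈ 0.1426.

0.1426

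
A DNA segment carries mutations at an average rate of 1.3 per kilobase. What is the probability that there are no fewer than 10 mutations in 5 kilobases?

Over the interval, μ = 1.3 × 5 = 6.5 (5 kilobases).
P(N ≥ 10) = 1 − P(N ≤ 9) = 1 − Σ_{j=0}^{9} e^(−μ) μ^j/j! ≈ 0.1226.

0.1226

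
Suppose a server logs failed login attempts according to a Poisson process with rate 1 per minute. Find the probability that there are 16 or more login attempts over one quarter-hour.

Over the interval, μ = 1 × 15 = 15 (a quarter-hour = 15 minutes).
P(N ≥ 16) = 1 − P(N ≤ 15) = 1 − Σ_{j=0}^{15} e^(−μ) μ^j/j! ≈ 0.4319.

0.4319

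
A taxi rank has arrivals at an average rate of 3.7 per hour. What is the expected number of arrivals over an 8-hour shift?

E[N] = λt = 3.7 × 8 = 29.6 (an 8-hour shift = 8 hours).

29.6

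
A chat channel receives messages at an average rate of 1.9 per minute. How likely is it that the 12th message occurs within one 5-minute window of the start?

0.2480

Over the interval, μ = 1.9 × 5 = 9.5 (a 5-minute window = 5 minutes).
The 12th arrival falls in the interval iff at least 12 events occur there: P(S_12 ≤ t) = P(N ≥ 12) = 1 − P(N ≤ 11) ≈ 0.2480.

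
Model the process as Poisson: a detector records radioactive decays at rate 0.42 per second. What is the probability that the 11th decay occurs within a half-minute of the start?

Over the interval, μ = 0.42 × 30 = 12.6 (a half-minute = 30 seconds).
The 11th arrival falls in the interval iff at least 11 events occur there: P(S_11 ≤ t) = P(N ≥ 11) = 1 − P(N ≤ 10) ≈ 0.7124.

0.7124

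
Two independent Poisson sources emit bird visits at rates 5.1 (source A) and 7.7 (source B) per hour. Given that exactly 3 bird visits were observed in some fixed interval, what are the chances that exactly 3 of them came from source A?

Given the total, each event is independently from source A with probability p = λ_A/(λ_A+λ_B) = 5.1/12.8 ≈ 0.3984.
So K ~ Binomial(3, 5.1/12.8): P(K = 3) = C(3,3) · (5.1/12.8)^3 · (7.7/12.8)^0 ≈ 0.0633.

0.0633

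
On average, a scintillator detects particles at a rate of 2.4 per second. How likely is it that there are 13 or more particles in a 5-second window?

Over the interval, μ = 2.4 × 5 = 12 (a 5-second window = 5 seconds).
P(N ≥ 13) = 1 − P(N ≤ 12) = 1 − Σ_{j=0}^{12} e^(−μ) μ^j/j! ≈ 0.4240.

0.4240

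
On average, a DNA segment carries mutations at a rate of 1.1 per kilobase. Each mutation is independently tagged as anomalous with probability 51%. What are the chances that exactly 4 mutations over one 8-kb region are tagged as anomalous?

Thinning: the mutations that are tagged as anomalous themselves form a Poisson process with rate 0.51 × 1.1 = 0.561 per kilobase.
Over the interval, μ = 0.561 × 8 = 4.488 (an 8-kb region = 8 kilobases).
P(N = 4) = e^(−4.488) · 4.488^4/4! ≈ 0.1901.

0.1901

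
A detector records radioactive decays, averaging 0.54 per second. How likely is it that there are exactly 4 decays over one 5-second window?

0.1488

Over the interval, μ = 0.54 × 5 = 2.7 (a 5-second window = 5 seconds).
P(N = 4) = e^(−μ) μ^4/4! = e^(−2.7) · 2.7^4/24 ≈ 0.1488.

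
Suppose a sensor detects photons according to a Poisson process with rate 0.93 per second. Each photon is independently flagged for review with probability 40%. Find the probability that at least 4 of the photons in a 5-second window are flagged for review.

Thinning: the photons that are flagged for review themselves form a Poisson process with rate 0.4 × 0.93 = 0.372 per second.
Over the interval, μ = 0.372 × 5 = 1.86 (a 5-second window = 5 seconds).
P(N ≥ 4) = 1 − P(N ≤ 3) ≈ 0.1185.

0.1185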